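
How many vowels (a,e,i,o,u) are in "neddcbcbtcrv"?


Input string: 'neddcbcbtcrv'
Operation: count vowels (a, e, i, o, u)
Scan: s[0]='n', s[1]='e' (vowel), s[2]='d', s[3]='d', s[4]='c', s[5]='b', s[6]='c', s[7]='b', s[8]='t', s[9]='c', s[10]='r', s[11]='v'
Vowels found: 1
Result: 1


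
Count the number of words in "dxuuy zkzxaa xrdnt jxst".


Input string: 'dxuuy zkzxaa xrdnt jxst'
Operation: split by spaces
Words found: 'dxuuy', 'zkzxaa', 'xrdnt', 'jxst'
Word count: 4


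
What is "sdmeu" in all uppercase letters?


Input string: 'sdmeu'
Operation: convert each letter to uppercase
Mapping: 's'->'S', 'd'->'D', 'm'->'M', 'e'->'E', 'u'->'U'
Result: SDMEU


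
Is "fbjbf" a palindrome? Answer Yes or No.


Input string: 'fbjbf'
Reversed: 'fbjbf'
Compare pairs: s[0]='f' vs s[4]='f' (match), s[1]='b' vs s[3]='b' (match)
Palindrome: Yes


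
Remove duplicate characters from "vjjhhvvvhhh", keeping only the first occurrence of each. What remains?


Input: 'vjjhhvvvhhh'
Operation: keep first occurrence of each character
Scan: s[0]='v' new -> keep; s[1]='j' new -> keep; s[2]='j' seen -> skip; s[3]='h' new -> keep; s[4]='h' seen -> skip; s[5]='v' seen -> skip; s[6]='v' seen -> skip; s[7]='v' seen -> skip; s[8]='h' seen -> skip; s[9]='h' seen -> skip; s[10]='h' seen -> skip
Result: vjh


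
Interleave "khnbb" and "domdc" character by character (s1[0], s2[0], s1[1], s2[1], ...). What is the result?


String 1: 'khnbb'
String 2: 'domdc'
Operation: alternate characters
Pairs: 'k'+'d', 'h'+'o', 'n'+'m', 'b'+'d', 'b'+'c'
Result: kdhonmbdbc


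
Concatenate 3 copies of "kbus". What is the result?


Input string: 'kbus'
Operation: repeat 3 times
Concatenation: 'kbus' + 'kbus' + 'kbus'
Result: kbuskbuskbus


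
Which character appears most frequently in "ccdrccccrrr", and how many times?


Input: 'ccdrccccrrr'
Operation: tally each character
Counts: 'c':6, 'd':1, 'r':4
Maximum: 'c' appears 6 times


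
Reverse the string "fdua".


Input string: 'fdua'
Operation: reverse character order
Original order: 'f' -> 'd' -> 'u' -> 'a'
Reversed order: 'a' -> 'u' -> 'd' -> 'f'
Result: audf


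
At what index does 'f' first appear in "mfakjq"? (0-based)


Input string: 'mfakjq'
Target: 'f'
Scanning left to right: s[0]='m', s[1]='f'
First match at index: 1


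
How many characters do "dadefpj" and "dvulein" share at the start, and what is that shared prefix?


String 1: 'dadefpj'
String 2: 'dvulein'
Compare position by position:
pos 0: 'd' vs 'd' match
pos 1: 'a' vs 'v' differ -> stop
Longest common prefix: "d" (length 1)


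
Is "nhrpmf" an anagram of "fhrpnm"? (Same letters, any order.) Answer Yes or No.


String 1: 'fhrpnm' -> sorted: 'fhmnpr'
String 2: 'nhrpmf' -> sorted: 'fhmnpr'
Compare sorted forms: 'fhmnpr' == 'fhmnpr'
Anagram: Yes


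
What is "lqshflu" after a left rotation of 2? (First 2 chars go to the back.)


Input: 'lqshflu', shift = 2
Operation: split at index 2 and swap parts
Front part s[0:2] = 'lq'
Back part s[2:] = 'shflu'
Rotated = back + front = 'shflu' + 'lq'
Result: shflulq


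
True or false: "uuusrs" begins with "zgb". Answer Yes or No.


Input string: 'uuusrs'
Prefix to check: 'zgb'
First 3 characters of input: 'uuu'
Match: False
Result: No


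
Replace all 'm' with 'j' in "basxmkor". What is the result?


Input string: 'basxmkor'
Operation: replace 'm' with 'j'
Positions of 'm': 4
After replacement: basxjkor


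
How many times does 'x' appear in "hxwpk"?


Input string: 'hxwpk'
Target character: 'x'
Scan each position: s[1]='x'
Matches found at indices: 1
Total: 1


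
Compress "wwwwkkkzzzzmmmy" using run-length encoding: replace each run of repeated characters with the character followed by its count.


Input: 'wwwwkkkzzzzmmmy'
Operation: identify consecutive runs
Runs: 'wwww' -> w4, 'kkk' -> k3, 'zzzz' -> z4, 'mmm' -> m3, 'y' -> y1
Encoded: w4k3z4m3y1


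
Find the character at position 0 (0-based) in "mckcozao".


Input string: 'mckcozao'
Operation: get character at index 0
Index mapping: s[0]='m'
Result: 'm'


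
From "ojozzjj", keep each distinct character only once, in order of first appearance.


Input: 'ojozzjj'
Operation: keep first occurrence of each character
Scan: s[0]='o' new -> keep; s[1]='j' new -> keep; s[2]='o' seen -> skip; s[3]='z' new -> keep; s[4]='z' seen -> skip; s[5]='j' seen -> skip; s[6]='j' seen -> skip
Result: ojz


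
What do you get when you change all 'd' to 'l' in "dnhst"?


Input string: 'dnhst'
Operation: replace 'd' with 'l'
Positions of 'd': 0
After replacement: lnhst


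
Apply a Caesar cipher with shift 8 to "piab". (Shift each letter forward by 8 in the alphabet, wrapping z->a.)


Input: 'piab', shift = 8
Operation: for each letter, (position + 8) mod 26
Mapping: 'p'(15+8=23)->'x', 'i'(8+8=16)->'q', 'a'(0+8=8)->'i', 'b'(1+8=9)->'j'
Result: xqij


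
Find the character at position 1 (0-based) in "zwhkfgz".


Input string: 'zwhkfgz'
Operation: get character at index 1
Index mapping: s[0]='z', s[1]='w'
Result: 'w'


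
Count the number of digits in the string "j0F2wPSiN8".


Input string: 'j0F2wPSiN8'
Operation: count digit characters (0-9)
Scan: 'j', '0'(digit), 'F', '2'(digit), 'w', 'P', 'S', 'i', 'N', '8'(digit)
Digits found: 3
Result: 3


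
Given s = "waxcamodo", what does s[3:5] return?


Input string: 'waxcamodo'
Operation: slice [3:5]
Extract characters: s[3]='c', s[4]='a'
Result: ca


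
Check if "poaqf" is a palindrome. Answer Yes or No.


Input string: 'poaqf'
Reversed: 'fqaop'
Compare pairs: s[0]='p' vs s[4]='f' (mismatch), s[1]='o' vs s[3]='q' (mismatch)
Palindrome: No


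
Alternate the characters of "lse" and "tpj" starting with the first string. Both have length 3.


String 1: 'lse'
String 2: 'tpj'
Operation: alternate characters
Pairs: 'l'+'t', 's'+'p', 'e'+'j'
Result: ltspej


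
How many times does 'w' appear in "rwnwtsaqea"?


Input string: 'rwnwtsaqea'
Target character: 'w'
Scan each position: s[1]='w', s[3]='w'
Matches found at indices: 1, 3
Total: 2


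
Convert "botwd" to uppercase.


Input string: 'botwd'
Operation: convert each letter to uppercase
Mapping: 'b'->'B', 'o'->'O', 't'->'T', 'w'->'W', 'd'->'D'
Result: BOTWD


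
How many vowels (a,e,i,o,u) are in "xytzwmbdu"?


Input string: 'xytzwmbdu'
Operation: count vowels (a, e, i, o, u)
Scan: s[0]='x', s[1]='y', s[2]='t', s[3]='z', s[4]='w', s[5]='m', s[6]='b', s[7]='d', s[8]='u' (vowel)
Vowels found: 1
Result: 1


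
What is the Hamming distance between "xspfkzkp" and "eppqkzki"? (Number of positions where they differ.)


String 1: 'xspfkzkp'
String 2: 'eppqkzki'
Compare each position: pos 0: 'x'!='e', pos 1: 's'!='p', pos 2: 'p'=='p', pos 3: 'f'!='q', pos 4: 'k'=='k', pos 5: 'z'=='z', pos 6: 'k'=='k', pos 7: 'p'!='i'
Differing positions: 4
Hamming distance: 4


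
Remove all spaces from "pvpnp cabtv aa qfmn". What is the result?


Input string: 'pvpnp cabtv aa qfmn'
Operation: remove all spaces
Words: 'pvpnp', 'cabtv', 'aa', 'qfmn'
Join without spaces: pvpnpcabtvaaqfmn


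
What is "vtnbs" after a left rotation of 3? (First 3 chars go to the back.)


Input: 'vtnbs', shift = 3
Operation: split at index 3 and swap parts
Front part s[0:3] = 'vtn'
Back part s[3:] = 'bs'
Rotated = back + front = 'bs' + 'vtn'
Result: bsvtn


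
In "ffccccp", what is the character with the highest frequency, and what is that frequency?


Input: 'ffccccp'
Operation: tally each character
Counts: 'c':4, 'f':2, 'p':1
Maximum: 'c' appears 4 times


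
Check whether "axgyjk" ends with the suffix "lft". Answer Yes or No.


Input string: 'axgyjk'
Suffix to check: 'lft'
Last 3 characters of input: 'yjk'
Match: False
Result: No


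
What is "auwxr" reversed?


Input string: 'auwxr'
Operation: reverse character order
Original order: 'a' -> 'u' -> 'w' -> 'x' -> 'r'
Reversed order: 'r' -> 'x' -> 'w' -> 'u' -> 'a'
Result: rxwua


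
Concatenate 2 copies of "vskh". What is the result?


Input string: 'vskh'
Operation: repeat 2 times
Concatenation: 'vskh' + 'vskh'
Result: vskhvskh


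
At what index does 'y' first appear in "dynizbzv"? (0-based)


Input string: 'dynizbzv'
Target: 'y'
Scanning left to right: s[0]='d', s[1]='y'
First match at index: 1


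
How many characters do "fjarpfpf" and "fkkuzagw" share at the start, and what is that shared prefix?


String 1: 'fjarpfpf'
String 2: 'fkkuzagw'
Compare position by position:
pos 0: 'f' vs 'f' match
pos 1: 'j' vs 'k' differ -> stop
Longest common prefix: "f" (length 1)


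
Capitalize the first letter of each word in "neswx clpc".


Input string: 'neswx clpc'
Operation: capitalize first letter of each word
Word transformations: 'neswx'->'Neswx', 'clpc'->'Clpc'
Result: Neswx Clpc


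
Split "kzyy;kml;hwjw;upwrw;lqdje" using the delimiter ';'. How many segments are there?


Input string: 'kzyy;kml;hwjw;upwrw;lqdje'
Delimiter: ';'
Split result: 'kzyy', 'kml', 'hwjw', 'upwrw', 'lqdje'
Number of parts: 5


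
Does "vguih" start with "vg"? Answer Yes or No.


Input string: 'vguih'
Prefix to check: 'vg'
First 2 characters of input: 'vg'
Match: True
Result: Yes


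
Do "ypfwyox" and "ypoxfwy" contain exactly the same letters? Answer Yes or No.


String 1: 'ypfwyox' -> sorted: 'fopwxyy'
String 2: 'ypoxfwy' -> sorted: 'fopwxyy'
Compare sorted forms: 'fopwxyy' == 'fopwxyy'
Anagram: Yes


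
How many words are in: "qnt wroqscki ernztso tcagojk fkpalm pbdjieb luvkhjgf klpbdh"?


Input string: 'qnt wroqscki ernztso tcagojk fkpalm pbdjieb luvkhjgf klpbdh'
Operation: split by spaces
Words found: 'qnt', 'wroqscki', 'ernztso', 'tcagojk', 'fkpalm', 'pbdjieb', 'luvkhjgf', 'klpbdh'
Word count: 8


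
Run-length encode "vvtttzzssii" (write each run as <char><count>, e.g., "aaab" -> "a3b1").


Input: 'vvtttzzssii'
Operation: identify consecutive runs
Runs: 'vv' -> v2, 'ttt' -> t3, 'zz' -> z2, 'ss' -> s2, 'ii' -> i2
Encoded: v2t3z2s2i2


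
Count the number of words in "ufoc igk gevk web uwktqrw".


Input string: 'ufoc igk gevk web uwktqrw'
Operation: split by spaces
Words found: 'ufoc', 'igk', 'gevk', 'web', 'uwktqrw'
Word count: 5


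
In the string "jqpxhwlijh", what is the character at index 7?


Input string: 'jqpxhwlijh'
Operation: get character at index 7
Index mapping: s[0]='j', s[1]='q', s[2]='p', s[3]='x', s[4]='h', s[5]='w', s[6]='l', s[7]='i'
Result: 'i'


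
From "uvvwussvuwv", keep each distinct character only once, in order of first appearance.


Input: 'uvvwussvuwv'
Operation: keep first occurrence of each character
Scan: s[0]='u' new -> keep; s[1]='v' new -> keep; s[2]='v' seen -> skip; s[3]='w' new -> keep; s[4]='u' seen -> skip; s[5]='s' new -> keep; s[6]='s' seen -> skip; s[7]='v' seen -> skip; s[8]='u' seen -> skip; s[9]='w' seen -> skip; s[10]='v' seen -> skip
Result: uvws


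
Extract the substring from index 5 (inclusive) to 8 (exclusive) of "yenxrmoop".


Input string: 'yenxrmoop'
Operation: slice [5:8]
Extract characters: s[5]='m', s[6]='o', s[7]='o'
Result: moo


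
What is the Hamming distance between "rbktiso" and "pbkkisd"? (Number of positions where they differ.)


String 1: 'rbktiso'
String 2: 'pbkkisd'
Compare each position: pos 0: 'r'!='p', pos 1: 'b'=='b', pos 2: 'k'=='k', pos 3: 't'!='k', pos 4: 'i'=='i', pos 5: 's'=='s', pos 6: 'o'!='d'
Differing positions: 3
Hamming distance: 3


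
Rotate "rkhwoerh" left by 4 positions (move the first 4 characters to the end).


Input: 'rkhwoerh', shift = 4
Operation: split at index 4 and swap parts
Front part s[0:4] = 'rkhw'
Back part s[4:] = 'oerh'
Rotated = back + front = 'oerh' + 'rkhw'
Result: oerhrkhw


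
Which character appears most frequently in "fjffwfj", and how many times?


Input: 'fjffwfj'
Operation: tally each character
Counts: 'f':4, 'j':2, 'w':1
Maximum: 'f' appears 4 times


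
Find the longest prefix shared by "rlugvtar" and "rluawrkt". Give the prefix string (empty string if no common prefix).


String 1: 'rlugvtar'
String 2: 'rluawrkt'
Compare position by position:
pos 0: 'r' vs 'r' match
pos 1: 'l' vs 'l' match
pos 2: 'u' vs 'u' match
pos 3: 'g' vs 'a' differ -> stop
Longest common prefix: "rlu" (length 3)


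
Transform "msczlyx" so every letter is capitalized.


Input string: 'msczlyx'
Operation: convert each letter to uppercase
Mapping: 'm'->'M', 's'->'S', 'c'->'C', 'z'->'Z', 'l'->'L', 'y'->'Y', 'x'->'X'
Result: MSCZLYX


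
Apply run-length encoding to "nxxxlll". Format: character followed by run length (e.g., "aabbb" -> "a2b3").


Input: 'nxxxlll'
Operation: identify consecutive runs
Runs: 'n' -> n1, 'xxx' -> x3, 'lll' -> l3
Encoded: n1x3l3


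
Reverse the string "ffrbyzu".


Input string: 'ffrbyzu'
Operation: reverse character order
Original order: 'f' -> 'f' -> 'r' -> 'b' -> 'y' -> 'z' -> 'u'
Reversed order: 'u' -> 'z' -> 'y' -> 'b' -> 'r' -> 'f' -> 'f'
Result: uzybrff


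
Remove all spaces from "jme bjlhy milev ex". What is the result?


Input string: 'jme bjlhy milev ex'
Operation: remove all spaces
Words: 'jme', 'bjlhy', 'milev', 'ex'
Join without spaces: jmebjlhymilevex


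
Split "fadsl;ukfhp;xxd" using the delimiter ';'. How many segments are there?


Input string: 'fadsl;ukfhp;xxd'
Delimiter: ';'
Split result: 'fadsl', 'ukfhp', 'xxd'
Number of parts: 3


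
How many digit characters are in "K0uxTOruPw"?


Input string: 'K0uxTOruPw'
Operation: count digit characters (0-9)
Scan: 'K', '0'(digit), 'u', 'x', 'T', 'O', 'r', 'u', 'P', 'w'
Digits found: 1
Result: 1


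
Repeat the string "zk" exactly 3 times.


Input string: 'zk'
Operation: repeat 3 times
Concatenation: 'zk' + 'zk' + 'zk'
Result: zkzkzk


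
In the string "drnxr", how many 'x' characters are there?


Input string: 'drnxr'
Target character: 'x'
Scan each position: s[3]='x'
Matches found at indices: 3
Total: 1


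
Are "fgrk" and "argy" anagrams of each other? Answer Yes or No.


String 1: 'fgrk' -> sorted: 'fgkr'
String 2: 'argy' -> sorted: 'agry'
Compare sorted forms: 'fgkr' != 'agry'
Anagram: No


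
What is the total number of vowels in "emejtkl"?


Input string: 'emejtkl'
Operation: count vowels (a, e, i, o, u)
Scan: s[0]='e' (vowel), s[1]='m', s[2]='e' (vowel), s[3]='j', s[4]='t', s[5]='k', s[6]='l'
Vowels found: 2
Result: 2


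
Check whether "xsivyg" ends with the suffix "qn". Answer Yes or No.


Input string: 'xsivyg'
Suffix to check: 'qn'
Last 2 characters of input: 'yg'
Match: False
Result: No


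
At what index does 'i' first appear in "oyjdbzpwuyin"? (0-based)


Input string: 'oyjdbzpwuyin'
Target: 'i'
Scanning left to right: s[0]='o', s[1]='y', s[2]='j', s[3]='d', s[4]='b', s[5]='z', s[6]='p', s[7]='w', s[8]='u', s[9]='y', s[10]='i'
First match at index: 10


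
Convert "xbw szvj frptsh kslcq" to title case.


Input string: 'xbw szvj frptsh kslcq'
Operation: capitalize first letter of each word
Word transformations: 'xbw'->'Xbw', 'szvj'->'Szvj', 'frptsh'->'Frptsh', 'kslcq'->'Kslcq'
Result: Xbw Szvj Frptsh Kslcq


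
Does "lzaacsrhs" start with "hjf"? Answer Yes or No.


Input string: 'lzaacsrhs'
Prefix to check: 'hjf'
First 3 characters of input: 'lza'
Match: False
Result: No


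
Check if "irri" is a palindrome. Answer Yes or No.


Input string: 'irri'
Reversed: 'irri'
Compare pairs: s[0]='i' vs s[3]='i' (match), s[1]='r' vs s[2]='r' (match)
Palindrome: Yes


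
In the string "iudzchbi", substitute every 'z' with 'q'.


Input string: 'iudzchbi'
Operation: replace 'z' with 'q'
Positions of 'z': 3
After replacement: iudqchbi


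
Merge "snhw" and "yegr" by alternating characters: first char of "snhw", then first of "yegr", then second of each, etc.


String 1: 'snhw'
String 2: 'yegr'
Operation: alternate characters
Pairs: 's'+'y', 'n'+'e', 'h'+'g', 'w'+'r'
Result: synehgwr


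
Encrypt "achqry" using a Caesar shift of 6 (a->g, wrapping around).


Input: 'achqry', shift = 6
Operation: for each letter, (position + 6) mod 26
Mapping: 'a'(0+6=6)->'g', 'c'(2+6=8)->'i', 'h'(7+6=13)->'n', 'q'(16+6=22)->'w', 'r'(17+6=23)->'x', 'y'(24+6=30, 30 mod 26=4)->'e'
Result: ginwxe


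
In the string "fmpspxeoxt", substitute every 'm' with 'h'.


Input string: 'fmpspxeoxt'
Operation: replace 'm' with 'h'
Positions of 'm': 1
After replacement: fhpspxeoxt


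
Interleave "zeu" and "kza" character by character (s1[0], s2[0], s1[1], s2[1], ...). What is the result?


String 1: 'zeu'
String 2: 'kza'
Operation: alternate characters
Pairs: 'z'+'k', 'e'+'z', 'u'+'a'
Result: zkezua


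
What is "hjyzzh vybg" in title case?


Input string: 'hjyzzh vybg'
Operation: capitalize first letter of each word
Word transformations: 'hjyzzh'->'Hjyzzh', 'vybg'->'Vybg'
Result: Hjyzzh Vybg


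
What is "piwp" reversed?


Input string: 'piwp'
Operation: reverse character order
Original order: 'p' -> 'i' -> 'w' -> 'p'
Reversed order: 'p' -> 'w' -> 'i' -> 'p'
Result: pwip


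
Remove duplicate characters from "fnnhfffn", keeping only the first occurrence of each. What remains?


Input: 'fnnhfffn'
Operation: keep first occurrence of each character
Scan: s[0]='f' new -> keep; s[1]='n' new -> keep; s[2]='n' seen -> skip; s[3]='h' new -> keep; s[4]='f' seen -> skip; s[5]='f' seen -> skip; s[6]='f' seen -> skip; s[7]='n' seen -> skip
Result: fnh


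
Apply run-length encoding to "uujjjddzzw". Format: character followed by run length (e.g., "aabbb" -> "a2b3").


Input: 'uujjjddzzw'
Operation: identify consecutive runs
Runs: 'uu' -> u2, 'jjj' -> j3, 'dd' -> d2, 'zz' -> z2, 'w' -> w1
Encoded: u2j3d2z2w1


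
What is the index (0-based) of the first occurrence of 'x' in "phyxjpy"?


Input string: 'phyxjpy'
Target: 'x'
Scanning left to right: s[0]='p', s[1]='h', s[2]='y', s[3]='x'
First match at index: 3


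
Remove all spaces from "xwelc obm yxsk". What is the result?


Input string: 'xwelc obm yxsk'
Operation: remove all spaces
Words: 'xwelc', 'obm', 'yxsk'
Join without spaces: xwelcobmyxsk


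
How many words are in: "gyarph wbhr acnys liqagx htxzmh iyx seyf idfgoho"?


Input string: 'gyarph wbhr acnys liqagx htxzmh iyx seyf idfgoho'
Operation: split by spaces
Words found: 'gyarph', 'wbhr', 'acnys', 'liqagx', 'htxzmh', 'iyx', 'seyf', 'idfgoho'
Word count: 8


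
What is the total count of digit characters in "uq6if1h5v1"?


Input string: 'uq6if1h5v1'
Operation: count digit characters (0-9)
Scan: 'u', 'q', '6'(digit), 'i', 'f', '1'(digit), 'h', '5'(digit), 'v', '1'(digit)
Digits found: 4
Result: 4


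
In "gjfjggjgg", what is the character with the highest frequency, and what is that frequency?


Input: 'gjfjggjgg'
Operation: tally each character
Counts: 'f':1, 'g':5, 'j':3
Maximum: 'g' appears 5 times


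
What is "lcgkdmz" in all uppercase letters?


Input string: 'lcgkdmz'
Operation: convert each letter to uppercase
Mapping: 'l'->'L', 'c'->'C', 'g'->'G', 'k'->'K', 'd'->'D', 'm'->'M', 'z'->'Z'
Result: LCGKDMZ


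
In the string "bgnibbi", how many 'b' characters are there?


Input string: 'bgnibbi'
Target character: 'b'
Scan each position: s[0]='b', s[4]='b', s[5]='b'
Matches found at indices: 0, 4, 5
Total: 3


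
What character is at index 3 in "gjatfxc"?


Input string: 'gjatfxc'
Operation: get character at index 3
Index mapping: s[0]='g', s[1]='j', s[2]='a', s[3]='t'
Result: 't'


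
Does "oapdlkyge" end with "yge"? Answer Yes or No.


Input string: 'oapdlkyge'
Suffix to check: 'yge'
Last 3 characters of input: 'yge'
Match: True
Result: Yes


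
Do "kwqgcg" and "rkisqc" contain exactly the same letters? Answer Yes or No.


String 1: 'kwqgcg' -> sorted: 'cggkqw'
String 2: 'rkisqc' -> sorted: 'cikqrs'
Compare sorted forms: 'cggkqw' != 'cikqrs'
Anagram: No


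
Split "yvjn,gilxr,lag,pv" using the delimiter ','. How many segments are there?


Input string: 'yvjn,gilxr,lag,pv'
Delimiter: ','
Split result: 'yvjn', 'gilxr', 'lag', 'pv'
Number of parts: 4


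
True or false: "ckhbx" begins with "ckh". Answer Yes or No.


Input string: 'ckhbx'
Prefix to check: 'ckh'
First 3 characters of input: 'ckh'
Match: True
Result: Yes


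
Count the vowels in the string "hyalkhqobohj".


Input string: 'hyalkhqobohj'
Operation: count vowels (a, e, i, o, u)
Scan: s[0]='h', s[1]='y', s[2]='a' (vowel), s[3]='l', s[4]='k', s[5]='h', s[6]='q', s[7]='o' (vowel), s[8]='b', s[9]='o' (vowel), s[10]='h', s[11]='j'
Vowels found: 3
Result: 3


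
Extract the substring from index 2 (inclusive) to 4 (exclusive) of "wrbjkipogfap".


Input string: 'wrbjkipogfap'
Operation: slice [2:4]
Extract characters: s[2]='b', s[3]='j'
Result: bj


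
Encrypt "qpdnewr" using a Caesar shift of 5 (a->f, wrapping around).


Input: 'qpdnewr', shift = 5
Operation: for each letter, (position + 5) mod 26
Mapping: 'q'(16+5=21)->'v', 'p'(15+5=20)->'u', 'd'(3+5=8)->'i', 'n'(13+5=18)->'s', 'e'(4+5=9)->'j', 'w'(22+5=27, 27 mod 26=1)->'b', 'r'(17+5=22)->'w'
Result: vuisjbw


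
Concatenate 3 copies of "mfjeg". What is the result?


Input string: 'mfjeg'
Operation: repeat 3 times
Concatenation: 'mfjeg' + 'mfjeg' + 'mfjeg'
Result: mfjegmfjegmfjeg


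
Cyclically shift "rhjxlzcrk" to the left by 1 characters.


Input: 'rhjxlzcrk', shift = 1
Operation: split at index 1 and swap parts
Front part s[0:1] = 'r'
Back part s[1:] = 'hjxlzcrk'
Rotated = back + front = 'hjxlzcrk' + 'r'
Result: hjxlzcrkr


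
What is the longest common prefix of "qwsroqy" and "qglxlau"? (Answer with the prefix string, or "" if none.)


String 1: 'qwsroqy'
String 2: 'qglxlau'
Compare position by position:
pos 0: 'q' vs 'q' match
pos 1: 'w' vs 'g' differ -> stop
Longest common prefix: "q" (length 1)


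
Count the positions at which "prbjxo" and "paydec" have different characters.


String 1: 'prbjxo'
String 2: 'paydec'
Compare each position: pos 0: 'p'=='p', pos 1: 'r'!='a', pos 2: 'b'!='y', pos 3: 'j'!='d', pos 4: 'x'!='e', pos 5: 'o'!='c'
Differing positions: 5
Hamming distance: 5


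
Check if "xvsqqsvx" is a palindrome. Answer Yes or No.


Input string: 'xvsqqsvx'
Reversed: 'xvsqqsvx'
Compare pairs: s[0]='x' vs s[7]='x' (match), s[1]='v' vs s[6]='v' (match), s[2]='s' vs s[5]='s' (match), s[3]='q' vs s[4]='q' (match)
Palindrome: Yes


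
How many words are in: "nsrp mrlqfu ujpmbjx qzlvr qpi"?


Input string: 'nsrp mrlqfu ujpmbjx qzlvr qpi'
Operation: split by spaces
Words found: 'nsrp', 'mrlqfu', 'ujpmbjx', 'qzlvr', 'qpi'
Word count: 5


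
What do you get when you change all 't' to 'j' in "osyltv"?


Input string: 'osyltv'
Operation: replace 't' with 'j'
Positions of 't': 4
After replacement: osyljv


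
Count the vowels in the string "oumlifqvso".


Input string: 'oumlifqvso'
Operation: count vowels (a, e, i, o, u)
Scan: s[0]='o' (vowel), s[1]='u' (vowel), s[2]='m', s[3]='l', s[4]='i' (vowel), s[5]='f', s[6]='q', s[7]='v', s[8]='s', s[9]='o' (vowel)
Vowels found: 4
Result: 4


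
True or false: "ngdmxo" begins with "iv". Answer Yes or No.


Input string: 'ngdmxo'
Prefix to check: 'iv'
First 2 characters of input: 'ng'
Match: False
Result: No


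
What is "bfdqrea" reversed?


Input string: 'bfdqrea'
Operation: reverse character order
Original order: 'b' -> 'f' -> 'd' -> 'q' -> 'r' -> 'e' -> 'a'
Reversed order: 'a' -> 'e' -> 'r' -> 'q' -> 'd' -> 'f' -> 'b'
Result: aerqdfb


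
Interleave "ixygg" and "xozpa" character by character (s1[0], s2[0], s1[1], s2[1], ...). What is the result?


String 1: 'ixygg'
String 2: 'xozpa'
Operation: alternate characters
Pairs: 'i'+'x', 'x'+'o', 'y'+'z', 'g'+'p', 'g'+'a'
Result: ixxoyzgpga


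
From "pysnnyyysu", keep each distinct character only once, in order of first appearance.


Input: 'pysnnyyysu'
Operation: keep first occurrence of each character
Scan: s[0]='p' new -> keep; s[1]='y' new -> keep; s[2]='s' new -> keep; s[3]='n' new -> keep; s[4]='n' seen -> skip; s[5]='y' seen -> skip; s[6]='y' seen -> skip; s[7]='y' seen -> skip; s[8]='s' seen -> skip; s[9]='u' new -> keep
Result: pysnu


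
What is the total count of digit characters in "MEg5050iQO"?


Input string: 'MEg5050iQO'
Operation: count digit characters (0-9)
Scan: 'M', 'E', 'g', '5'(digit), '0'(digit), '5'(digit), '0'(digit), 'i', 'Q', 'O'
Digits found: 4
Result: 4


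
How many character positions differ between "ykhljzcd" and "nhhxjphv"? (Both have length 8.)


String 1: 'ykhljzcd'
String 2: 'nhhxjphv'
Compare each position: pos 0: 'y'!='n', pos 1: 'k'!='h', pos 2: 'h'=='h', pos 3: 'l'!='x', pos 4: 'j'=='j', pos 5: 'z'!='p', pos 6: 'c'!='h', pos 7: 'd'!='v'
Differing positions: 6
Hamming distance: 6


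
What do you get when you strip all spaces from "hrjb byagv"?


Input string: 'hrjb byagv'
Operation: remove all spaces
Words: 'hrjb', 'byagv'
Join without spaces: hrjbbyagv


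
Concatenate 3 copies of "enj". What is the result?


Input string: 'enj'
Operation: repeat 3 times
Concatenation: 'enj' + 'enj' + 'enj'
Result: enjenjenj


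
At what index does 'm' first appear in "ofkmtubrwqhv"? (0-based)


Input string: 'ofkmtubrwqhv'
Target: 'm'
Scanning left to right: s[0]='o', s[1]='f', s[2]='k', s[3]='m'
First match at index: 3


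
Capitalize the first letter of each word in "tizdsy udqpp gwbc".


Input string: 'tizdsy udqpp gwbc'
Operation: capitalize first letter of each word
Word transformations: 'tizdsy'->'Tizdsy', 'udqpp'->'Udqpp', 'gwbc'->'Gwbc'
Result: Tizdsy Udqpp Gwbc


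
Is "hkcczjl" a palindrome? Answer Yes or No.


Input string: 'hkcczjl'
Reversed: 'ljzcckh'
Compare pairs: s[0]='h' vs s[6]='l' (mismatch), s[1]='k' vs s[5]='j' (mismatch), s[2]='c' vs s[4]='z' (mismatch)
Palindrome: No


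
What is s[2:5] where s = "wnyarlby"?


Input string: 'wnyarlby'
Operation: slice [2:5]
Extract characters: s[2]='y', s[3]='a', s[4]='r'
Result: yar


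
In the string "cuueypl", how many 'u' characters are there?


Input string: 'cuueypl'
Target character: 'u'
Scan each position: s[1]='u', s[2]='u'
Matches found at indices: 1, 2
Total: 2


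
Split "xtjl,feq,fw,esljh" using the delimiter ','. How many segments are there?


Input string: 'xtjl,feq,fw,esljh'
Delimiter: ','
Split result: 'xtjl', 'feq', 'fw', 'esljh'
Number of parts: 4


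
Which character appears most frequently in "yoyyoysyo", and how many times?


Input: 'yoyyoysyo'
Operation: tally each character
Counts: 'o':3, 's':1, 'y':5
Maximum: 'y' appears 5 times


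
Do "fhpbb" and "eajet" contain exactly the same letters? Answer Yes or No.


String 1: 'fhpbb' -> sorted: 'bbfhp'
String 2: 'eajet' -> sorted: 'aeejt'
Compare sorted forms: 'bbfhp' != 'aeejt'
Anagram: No


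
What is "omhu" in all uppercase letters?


Input string: 'omhu'
Operation: convert each letter to uppercase
Mapping: 'o'->'O', 'm'->'M', 'h'->'H', 'u'->'U'
Result: OMHU


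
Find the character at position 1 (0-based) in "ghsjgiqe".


Input string: 'ghsjgiqe'
Operation: get character at index 1
Index mapping: s[0]='g', s[1]='h'
Result: 'h'


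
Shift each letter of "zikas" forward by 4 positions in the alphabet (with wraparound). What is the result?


Input: 'zikas', shift = 4
Operation: for each letter, (position + 4) mod 26
Mapping: 'z'(25+4=29, 29 mod 26=3)->'d', 'i'(8+4=12)->'m', 'k'(10+4=14)->'o', 'a'(0+4=4)->'e', 's'(18+4=22)->'w'
Result: dmoew


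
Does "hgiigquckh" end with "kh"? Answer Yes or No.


Input string: 'hgiigquckh'
Suffix to check: 'kh'
Last 2 characters of input: 'kh'
Match: True
Result: Yes


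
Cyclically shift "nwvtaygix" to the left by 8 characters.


Input: 'nwvtaygix', shift = 8
Operation: split at index 8 and swap parts
Front part s[0:8] = 'nwvtaygi'
Back part s[8:] = 'x'
Rotated = back + front = 'x' + 'nwvtaygi'
Result: xnwvtaygi


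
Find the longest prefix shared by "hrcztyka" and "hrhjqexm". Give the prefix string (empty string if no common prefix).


String 1: 'hrcztyka'
String 2: 'hrhjqexm'
Compare position by position:
pos 0: 'h' vs 'h' match
pos 1: 'r' vs 'r' match
pos 2: 'c' vs 'h' differ -> stop
Longest common prefix: "hr" (length 2)


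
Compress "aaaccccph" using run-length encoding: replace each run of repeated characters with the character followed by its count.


Input: 'aaaccccph'
Operation: identify consecutive runs
Runs: 'aaa' -> a3, 'cccc' -> c4, 'p' -> p1, 'h' -> h1
Encoded: a3c4p1h1


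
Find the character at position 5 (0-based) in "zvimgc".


Input string: 'zvimgc'
Operation: get character at index 5
Index mapping: s[0]='z', s[1]='v', s[2]='i', s[3]='m', s[4]='g', s[5]='c'
Result: 'c'


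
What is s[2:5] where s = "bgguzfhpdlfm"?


Input string: 'bgguzfhpdlfm'
Operation: slice [2:5]
Extract characters: s[2]='g', s[3]='u', s[4]='z'
Result: guz


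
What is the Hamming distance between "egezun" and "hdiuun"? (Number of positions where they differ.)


String 1: 'egezun'
String 2: 'hdiuun'
Compare each position: pos 0: 'e'!='h', pos 1: 'g'!='d', pos 2: 'e'!='i', pos 3: 'z'!='u', pos 4: 'u'=='u', pos 5: 'n'=='n'
Differing positions: 4
Hamming distance: 4


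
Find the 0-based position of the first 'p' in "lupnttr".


Input string: 'lupnttr'
Target: 'p'
Scanning left to right: s[0]='l', s[1]='u', s[2]='p'
First match at index: 2


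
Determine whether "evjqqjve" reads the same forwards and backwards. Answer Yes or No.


Input string: 'evjqqjve'
Reversed: 'evjqqjve'
Compare pairs: s[0]='e' vs s[7]='e' (match), s[1]='v' vs s[6]='v' (match), s[2]='j' vs s[5]='j' (match), s[3]='q' vs s[4]='q' (match)
Palindrome: Yes


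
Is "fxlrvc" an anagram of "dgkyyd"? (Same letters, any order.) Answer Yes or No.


String 1: 'dgkyyd' -> sorted: 'ddgkyy'
String 2: 'fxlrvc' -> sorted: 'cflrvx'
Compare sorted forms: 'ddgkyy' != 'cflrvx'
Anagram: No


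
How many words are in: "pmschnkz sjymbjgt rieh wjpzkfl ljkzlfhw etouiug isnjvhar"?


Input string: 'pmschnkz sjymbjgt rieh wjpzkfl ljkzlfhw etouiug isnjvhar'
Operation: split by spaces
Words found: 'pmschnkz', 'sjymbjgt', 'rieh', 'wjpzkfl', 'ljkzlfhw', 'etouiug', 'isnjvhar'
Word count: 7


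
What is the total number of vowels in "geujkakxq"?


Input string: 'geujkakxq'
Operation: count vowels (a, e, i, o, u)
Scan: s[0]='g', s[1]='e' (vowel), s[2]='u' (vowel), s[3]='j', s[4]='k', s[5]='a' (vowel), s[6]='k', s[7]='x', s[8]='q'
Vowels found: 3
Result: 3


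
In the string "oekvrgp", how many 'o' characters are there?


Input string: 'oekvrgp'
Target character: 'o'
Scan each position: s[0]='o'
Matches found at indices: 0
Total: 1


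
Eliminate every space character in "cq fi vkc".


Input string: 'cq fi vkc'
Operation: remove all spaces
Words: 'cq', 'fi', 'vkc'
Join without spaces: cqfivkc


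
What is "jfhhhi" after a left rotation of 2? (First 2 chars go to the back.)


Input: 'jfhhhi', shift = 2
Operation: split at index 2 and swap parts
Front part s[0:2] = 'jf'
Back part s[2:] = 'hhhi'
Rotated = back + front = 'hhhi' + 'jf'
Result: hhhijf


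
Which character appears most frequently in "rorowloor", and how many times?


Input: 'rorowloor'
Operation: tally each character
Counts: 'l':1, 'o':4, 'r':3, 'w':1
Maximum: 'o' appears 4 times


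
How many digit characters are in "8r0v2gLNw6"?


Input string: '8r0v2gLNw6'
Operation: count digit characters (0-9)
Scan: '8'(digit), 'r', '0'(digit), 'v', '2'(digit), 'g', 'L', 'N', 'w', '6'(digit)
Digits found: 4
Result: 4


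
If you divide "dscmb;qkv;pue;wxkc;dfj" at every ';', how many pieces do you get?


Input string: 'dscmb;qkv;pue;wxkc;dfj'
Delimiter: ';'
Split result: 'dscmb', 'qkv', 'pue', 'wxkc', 'dfj'
Number of parts: 5


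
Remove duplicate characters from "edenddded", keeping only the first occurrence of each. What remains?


Input: 'edenddded'
Operation: keep first occurrence of each character
Scan: s[0]='e' new -> keep; s[1]='d' new -> keep; s[2]='e' seen -> skip; s[3]='n' new -> keep; s[4]='d' seen -> skip; s[5]='d' seen -> skip; s[6]='d' seen -> skip; s[7]='e' seen -> skip; s[8]='d' seen -> skip
Result: edn


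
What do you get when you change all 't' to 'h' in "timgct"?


Input string: 'timgct'
Operation: replace 't' with 'h'
Positions of 't': 0, 5
After replacement: himgch


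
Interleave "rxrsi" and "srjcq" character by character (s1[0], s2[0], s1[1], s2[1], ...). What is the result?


String 1: 'rxrsi'
String 2: 'srjcq'
Operation: alternate characters
Pairs: 'r'+'s', 'x'+'r', 'r'+'j', 's'+'c', 'i'+'q'
Result: rsxrrjsciq


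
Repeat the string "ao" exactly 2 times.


Input string: 'ao'
Operation: repeat 2 times
Concatenation: 'ao' + 'ao'
Result: aoao


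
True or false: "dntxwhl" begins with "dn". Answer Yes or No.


Input string: 'dntxwhl'
Prefix to check: 'dn'
First 2 characters of input: 'dn'
Match: True
Result: Yes


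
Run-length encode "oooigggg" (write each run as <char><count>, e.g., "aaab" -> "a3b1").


Input: 'oooigggg'
Operation: identify consecutive runs
Runs: 'ooo' -> o3, 'i' -> i1, 'gggg' -> g4
Encoded: o3i1g4


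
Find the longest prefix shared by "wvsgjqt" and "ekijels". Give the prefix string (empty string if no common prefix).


String 1: 'wvsgjqt'
String 2: 'ekijels'
Compare position by position:
pos 0: 'w' vs 'e' differ -> stop
Longest common prefix: "" (length 0)


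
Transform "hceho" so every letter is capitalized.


Input string: 'hceho'
Operation: convert each letter to uppercase
Mapping: 'h'->'H', 'c'->'C', 'e'->'E', 'h'->'H', 'o'->'O'
Result: HCEHO


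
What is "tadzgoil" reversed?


Input string: 'tadzgoil'
Operation: reverse character order
Original order: 't' -> 'a' -> 'd' -> 'z' -> 'g' -> 'o' -> 'i' -> 'l'
Reversed order: 'l' -> 'i' -> 'o' -> 'g' -> 'z' -> 'd' -> 'a' -> 't'
Result: liogzdat


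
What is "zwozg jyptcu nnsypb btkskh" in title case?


Input string: 'zwozg jyptcu nnsypb btkskh'
Operation: capitalize first letter of each word
Word transformations: 'zwozg'->'Zwozg', 'jyptcu'->'Jyptcu', 'nnsypb'->'Nnsypb', 'btkskh'->'Btkskh'
Result: Zwozg Jyptcu Nnsypb Btkskh


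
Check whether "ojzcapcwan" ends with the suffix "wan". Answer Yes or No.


Input string: 'ojzcapcwan'
Suffix to check: 'wan'
Last 3 characters of input: 'wan'
Match: True
Result: Yes


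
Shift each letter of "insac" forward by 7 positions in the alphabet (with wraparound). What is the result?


Input: 'insac', shift = 7
Operation: for each letter, (position + 7) mod 26
Mapping: 'i'(8+7=15)->'p', 'n'(13+7=20)->'u', 's'(18+7=25)->'z', 'a'(0+7=7)->'h', 'c'(2+7=9)->'j'
Result: puzhj


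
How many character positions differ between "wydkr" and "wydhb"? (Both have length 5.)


String 1: 'wydkr'
String 2: 'wydhb'
Compare each position: pos 0: 'w'=='w', pos 1: 'y'=='y', pos 2: 'd'=='d', pos 3: 'k'!='h', pos 4: 'r'!='b'
Differing positions: 2
Hamming distance: 2


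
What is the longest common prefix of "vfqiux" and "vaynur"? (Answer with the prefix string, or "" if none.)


String 1: 'vfqiux'
String 2: 'vaynur'
Compare position by position:
pos 0: 'v' vs 'v' match
pos 1: 'f' vs 'a' differ -> stop
Longest common prefix: "v" (length 1)


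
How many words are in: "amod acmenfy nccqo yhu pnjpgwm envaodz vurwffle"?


Input string: 'amod acmenfy nccqo yhu pnjpgwm envaodz vurwffle'
Operation: split by spaces
Words found: 'amod', 'acmenfy', 'nccqo', 'yhu', 'pnjpgwm', 'envaodz', 'vurwffle'
Word count: 7


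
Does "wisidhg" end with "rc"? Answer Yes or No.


Input string: 'wisidhg'
Suffix to check: 'rc'
Last 2 characters of input: 'hg'
Match: False
Result: No


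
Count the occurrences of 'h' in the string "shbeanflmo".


Input string: 'shbeanflmo'
Target character: 'h'
Scan each position: s[1]='h'
Matches found at indices: 1
Total: 1


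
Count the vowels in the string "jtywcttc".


Input string: 'jtywcttc'
Operation: count vowels (a, e, i, o, u)
Scan: s[0]='j', s[1]='t', s[2]='y', s[3]='w', s[4]='c', s[5]='t', s[6]='t', s[7]='c'
Vowels found: 0
Result: 0


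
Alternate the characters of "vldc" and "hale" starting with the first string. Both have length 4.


String 1: 'vldc'
String 2: 'hale'
Operation: alternate characters
Pairs: 'v'+'h', 'l'+'a', 'd'+'l', 'c'+'e'
Result: vhladlce


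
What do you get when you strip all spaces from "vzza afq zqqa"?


Input string: 'vzza afq zqqa'
Operation: remove all spaces
Words: 'vzza', 'afq', 'zqqa'
Join without spaces: vzzaafqzqqa


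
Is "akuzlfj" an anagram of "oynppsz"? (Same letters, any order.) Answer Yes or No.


String 1: 'oynppsz' -> sorted: 'noppsyz'
String 2: 'akuzlfj' -> sorted: 'afjkluz'
Compare sorted forms: 'noppsyz' != 'afjkluz'
Anagram: No


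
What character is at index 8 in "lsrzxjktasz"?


Input string: 'lsrzxjktasz'
Operation: get character at index 8
Index mapping: s[0]='l', s[1]='s', s[2]='r', s[3]='z', s[4]='x', s[5]='j', s[6]='k', s[7]='t', s[8]='a'
Result: 'a'


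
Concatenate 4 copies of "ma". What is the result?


Input string: 'ma'
Operation: repeat 4 times
Concatenation: 'ma' + 'ma' + 'ma' + 'ma'
Result: mamamama


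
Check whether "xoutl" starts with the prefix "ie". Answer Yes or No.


Input string: 'xoutl'
Prefix to check: 'ie'
First 2 characters of input: 'xo'
Match: False
Result: No


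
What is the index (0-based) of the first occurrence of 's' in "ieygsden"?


Input string: 'ieygsden'
Target: 's'
Scanning left to right: s[0]='i', s[1]='e', s[2]='y', s[3]='g', s[4]='s'
First match at index: 4


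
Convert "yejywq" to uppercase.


Input string: 'yejywq'
Operation: convert each letter to uppercase
Mapping: 'y'->'Y', 'e'->'E', 'j'->'J', 'y'->'Y', 'w'->'W', 'q'->'Q'
Result: YEJYWQ


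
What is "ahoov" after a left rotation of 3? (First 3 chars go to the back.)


Input: 'ahoov', shift = 3
Operation: split at index 3 and swap parts
Front part s[0:3] = 'aho'
Back part s[3:] = 'ov'
Rotated = back + front = 'ov' + 'aho'
Result: ovaho


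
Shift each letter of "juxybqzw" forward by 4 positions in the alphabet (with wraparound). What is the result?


Input: 'juxybqzw', shift = 4
Operation: for each letter, (position + 4) mod 26
Mapping: 'j'(9+4=13)->'n', 'u'(20+4=24)->'y', 'x'(23+4=27, 27 mod 26=1)->'b', 'y'(24+4=28, 28 mod 26=2)->'c', 'b'(1+4=5)->'f', 'q'(16+4=20)->'u', 'z'(25+4=29, 29 mod 26=3)->'d', 'w'(22+4=26, 26 mod 26=0)->'a'
Result: nybcfuda


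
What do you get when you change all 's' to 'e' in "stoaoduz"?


Input string: 'stoaoduz'
Operation: replace 's' with 'e'
Positions of 's': 0
After replacement: etoaoduz


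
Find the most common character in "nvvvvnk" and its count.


Input: 'nvvvvnk'
Operation: tally each character
Counts: 'k':1, 'n':2, 'v':4
Maximum: 'v' appears 4 times


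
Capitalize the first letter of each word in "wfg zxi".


Input string: 'wfg zxi'
Operation: capitalize first letter of each word
Word transformations: 'wfg'->'Wfg', 'zxi'->'Zxi'
Result: Wfg Zxi


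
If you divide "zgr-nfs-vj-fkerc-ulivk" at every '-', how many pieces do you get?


Input string: 'zgr-nfs-vj-fkerc-ulivk'
Delimiter: '-'
Split result: 'zgr', 'nfs', 'vj', 'fkerc', 'ulivk'
Number of parts: 5


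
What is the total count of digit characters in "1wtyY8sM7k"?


Input string: '1wtyY8sM7k'
Operation: count digit characters (0-9)
Scan: '1'(digit), 'w', 't', 'y', 'Y', '8'(digit), 's', 'M', '7'(digit), 'k'
Digits found: 3
Result: 3


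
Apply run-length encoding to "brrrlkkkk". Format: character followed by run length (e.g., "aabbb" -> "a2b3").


Input: 'brrrlkkkk'
Operation: identify consecutive runs
Runs: 'b' -> b1, 'rrr' -> r3, 'l' -> l1, 'kkkk' -> k4
Encoded: b1r3l1k4


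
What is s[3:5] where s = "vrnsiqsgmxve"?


Input string: 'vrnsiqsgmxve'
Operation: slice [3:5]
Extract characters: s[3]='s', s[4]='i'
Result: si


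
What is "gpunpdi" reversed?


Input string: 'gpunpdi'
Operation: reverse character order
Original order: 'g' -> 'p' -> 'u' -> 'n' -> 'p' -> 'd' -> 'i'
Reversed order: 'i' -> 'd' -> 'p' -> 'n' -> 'u' -> 'p' -> 'g'
Result: idpnupg
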